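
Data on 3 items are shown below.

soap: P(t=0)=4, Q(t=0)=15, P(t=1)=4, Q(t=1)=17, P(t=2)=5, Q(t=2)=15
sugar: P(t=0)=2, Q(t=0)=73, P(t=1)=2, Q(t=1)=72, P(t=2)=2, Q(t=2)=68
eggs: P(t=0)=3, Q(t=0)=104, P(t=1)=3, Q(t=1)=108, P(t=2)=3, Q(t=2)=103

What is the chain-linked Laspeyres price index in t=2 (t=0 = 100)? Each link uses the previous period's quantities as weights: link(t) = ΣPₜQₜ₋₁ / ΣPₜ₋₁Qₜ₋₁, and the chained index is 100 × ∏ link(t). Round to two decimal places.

Link t=0→t=1:
ΣP(t=1)Q(t=0) = 4×15 + 2×73 + 3×104 = 60 + 146 + 312 = 518
ΣP(t=0)Q(t=0) = 4×15 + 2×73 + 3×104 = 60 + 146 + 312 = 518
link = 518/518 = 1.000000
Link t=1→t=2:
ΣP(t=2)Q(t=1) = 5×17 + 2×72 + 3×108 = 85 + 144 + 324 = 553
ΣP(t=1)Q(t=1) = 4×17 + 2×72 + 3×108 = 68 + 144 + 324 = 536
link = 553/536 = 1.031716
Chained index = 100 × 1.000000 × 1.031716 = 103.1716

103.17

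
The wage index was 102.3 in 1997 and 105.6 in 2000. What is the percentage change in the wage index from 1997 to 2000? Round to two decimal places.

Change = (105.6 − 102.3) / 102.3 × 100
       = 3.3 / 102.3 × 100 = 3.2258%

3.23%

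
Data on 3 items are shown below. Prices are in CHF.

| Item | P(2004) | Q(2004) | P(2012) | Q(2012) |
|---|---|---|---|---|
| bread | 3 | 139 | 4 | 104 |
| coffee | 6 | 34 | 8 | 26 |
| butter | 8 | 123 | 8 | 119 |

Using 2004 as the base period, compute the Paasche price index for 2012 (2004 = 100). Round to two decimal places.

110.99

Paasche price index uses current-period quantities as weights.
ΣP(2012)·Q(2012) = 4×104 + 8×26 + 8×119 = 416 + 208 + 952 = 1576
ΣP(2004)·Q(2012) = 3×104 + 6×26 + 8×119 = 312 + 156 + 952 = 1420
Index = 1576 / 1420 × 100 = 110.9859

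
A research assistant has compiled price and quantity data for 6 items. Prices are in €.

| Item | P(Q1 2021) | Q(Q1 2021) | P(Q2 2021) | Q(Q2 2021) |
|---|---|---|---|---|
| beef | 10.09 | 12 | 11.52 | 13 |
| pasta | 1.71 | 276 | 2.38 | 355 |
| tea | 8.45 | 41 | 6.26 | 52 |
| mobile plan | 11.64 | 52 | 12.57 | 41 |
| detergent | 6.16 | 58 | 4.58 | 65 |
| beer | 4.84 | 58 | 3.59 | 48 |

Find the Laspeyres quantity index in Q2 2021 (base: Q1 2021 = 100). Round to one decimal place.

104.8

Laspeyres quantity index uses base-period prices as weights.
ΣP(Q1 2021)·Q(Q2 2021) = 10.09×13 + 1.71×355 + 8.45×52 + 11.64×41 + 6.16×65 + 4.84×48 = 131.17 + 607.05 + 439.4 + 477.24 + 400.4 + 232.32 = 2287.58
ΣP(Q1 2021)·Q(Q1 2021) = 10.09×12 + 1.71×276 + 8.45×41 + 11.64×52 + 6.16×58 + 4.84×58 = 121.08 + 471.96 + 346.45 + 605.28 + 357.28 + 280.72 = 2182.77
Index = 2287.58 / 2182.77 × 100 = 104.8017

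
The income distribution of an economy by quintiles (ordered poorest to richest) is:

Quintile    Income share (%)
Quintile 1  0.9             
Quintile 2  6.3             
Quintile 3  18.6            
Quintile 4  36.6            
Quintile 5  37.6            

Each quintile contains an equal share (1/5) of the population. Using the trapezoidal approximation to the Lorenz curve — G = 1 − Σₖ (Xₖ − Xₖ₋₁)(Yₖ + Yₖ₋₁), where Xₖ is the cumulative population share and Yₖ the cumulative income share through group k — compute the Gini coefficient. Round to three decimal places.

Cumulative income shares Yₖ: 0.0090, 0.0720, 0.2580, 0.6240, 1.0000
Σ (Xₖ−Xₖ₋₁)(Yₖ+Yₖ₋₁) = (1/5)(0.0090+0.0000) + (1/5)(0.0720+0.0090) + (1/5)(0.2580+0.0720) + (1/5)(0.6240+0.2580) + (1/5)(1.0000+0.6240)
  = 0.0018 + 0.0162 + 0.0660 + 0.1764 + 0.3248 = 0.5852
G = 1 − 0.5852 = 0.4148

0.415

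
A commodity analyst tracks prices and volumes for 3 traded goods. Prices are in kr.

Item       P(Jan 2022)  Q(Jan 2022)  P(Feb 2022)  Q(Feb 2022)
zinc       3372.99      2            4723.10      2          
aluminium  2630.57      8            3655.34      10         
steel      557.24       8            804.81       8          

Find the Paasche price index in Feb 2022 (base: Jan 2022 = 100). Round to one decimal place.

Paasche price index uses current-period quantities as weights.
ΣP(Feb 2022)·Q(Feb 2022) = 4723.10×2 + 3655.34×10 + 804.81×8 = 9446.2 + 36553.4 + 6438.48 = 52438.08
ΣP(Jan 2022)·Q(Feb 2022) = 3372.99×2 + 2630.57×10 + 557.24×8 = 6745.98 + 26305.7 + 4457.92 = 37509.6
Index = 52438.08 / 37509.6 × 100 = 139.7991

139.8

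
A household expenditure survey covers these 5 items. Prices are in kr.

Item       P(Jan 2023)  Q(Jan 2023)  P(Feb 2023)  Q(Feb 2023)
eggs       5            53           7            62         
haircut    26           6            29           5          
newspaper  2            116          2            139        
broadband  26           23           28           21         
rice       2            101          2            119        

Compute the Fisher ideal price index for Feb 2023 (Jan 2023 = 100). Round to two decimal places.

Laspeyres component (base-period weights):
ΣP(Feb 2023)Q(Jan 2023) = 7×53 + 29×6 + 2×116 + 28×23 + 2×101 = 371 + 174 + 232 + 644 + 202 = 1623
ΣP(Jan 2023)Q(Jan 2023) = 5×53 + 26×6 + 2×116 + 26×23 + 2×101 = 265 + 156 + 232 + 598 + 202 = 1453
L = 1623 / 1453 × 100 = 111.6999
Paasche component (current-period weights):
ΣP(Feb 2023)Q(Feb 2023) = 7×62 + 29×5 + 2×139 + 28×21 + 2×119 = 434 + 145 + 278 + 588 + 238 = 1683
ΣP(Jan 2023)Q(Feb 2023) = 5×62 + 26×5 + 2×139 + 26×21 + 2×119 = 310 + 130 + 278 + 546 + 238 = 1502
P = 1683 / 1502 × 100 = 112.0506
Fisher = √(L × P) = √(111.6999 × 112.0506) = 111.8751

111.88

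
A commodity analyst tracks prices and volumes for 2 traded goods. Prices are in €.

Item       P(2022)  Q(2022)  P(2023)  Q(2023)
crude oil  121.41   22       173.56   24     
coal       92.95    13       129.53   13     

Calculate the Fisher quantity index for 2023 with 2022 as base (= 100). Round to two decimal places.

106.28

Laspeyres component (base-period weights):
ΣP(2022)Q(2023) = 121.41×24 + 92.95×13 = 2913.84 + 1208.35 = 4122.19
ΣP(2022)Q(2022) = 121.41×22 + 92.95×13 = 2671.02 + 1208.35 = 3879.37
L = 4122.19 / 3879.37 × 100 = 106.2593
Paasche component (current-period weights):
ΣP(2023)Q(2023) = 173.56×24 + 129.53×13 = 4165.44 + 1683.89 = 5849.33
ΣP(2023)Q(2022) = 173.56×22 + 129.53×13 = 3818.32 + 1683.89 = 5502.21
P = 5849.33 / 5502.21 × 100 = 106.3087
Fisher = √(L × P) = √(106.2593 × 106.3087) = 106.2840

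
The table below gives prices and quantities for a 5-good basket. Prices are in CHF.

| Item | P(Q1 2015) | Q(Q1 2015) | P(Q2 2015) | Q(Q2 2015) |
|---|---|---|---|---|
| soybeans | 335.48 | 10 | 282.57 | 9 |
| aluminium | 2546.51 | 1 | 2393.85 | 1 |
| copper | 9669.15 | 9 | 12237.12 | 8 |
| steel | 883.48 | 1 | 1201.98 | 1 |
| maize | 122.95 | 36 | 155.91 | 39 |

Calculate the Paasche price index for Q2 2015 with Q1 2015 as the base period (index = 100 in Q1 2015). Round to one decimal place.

Paasche price index uses current-period quantities as weights.
ΣP(Q2 2015)·Q(Q2 2015) = 282.57×9 + 2393.85×1 + 12237.12×8 + 1201.98×1 + 155.91×39 = 2543.13 + 2393.85 + 97896.96 + 1201.98 + 6080.49 = 110116.41
ΣP(Q1 2015)·Q(Q2 2015) = 335.48×9 + 2546.51×1 + 9669.15×8 + 883.48×1 + 122.95×39 = 3019.32 + 2546.51 + 77353.2 + 883.48 + 4795.05 = 88597.56
Index = 110116.41 / 88597.56 × 100 = 124.2883

124.3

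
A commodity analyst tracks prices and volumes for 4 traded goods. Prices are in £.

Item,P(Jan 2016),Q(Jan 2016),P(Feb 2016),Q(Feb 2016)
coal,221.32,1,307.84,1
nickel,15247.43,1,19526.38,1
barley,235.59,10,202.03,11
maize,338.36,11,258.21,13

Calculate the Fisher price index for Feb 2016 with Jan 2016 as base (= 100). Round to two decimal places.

Laspeyres component (base-period weights):
ΣP(Feb 2016)Q(Jan 2016) = 307.84×1 + 19526.38×1 + 202.03×10 + 258.21×11 = 307.84 + 19526.38 + 2020.3 + 2840.31 = 24694.83
ΣP(Jan 2016)Q(Jan 2016) = 221.32×1 + 15247.43×1 + 235.59×10 + 338.36×11 = 221.32 + 15247.43 + 2355.9 + 3721.96 = 21546.61
L = 24694.83 / 21546.61 × 100 = 114.6112
Paasche component (current-period weights):
ΣP(Feb 2016)Q(Feb 2016) = 307.84×1 + 19526.38×1 + 202.03×11 + 258.21×13 = 307.84 + 19526.38 + 2222.33 + 3356.73 = 25413.28
ΣP(Jan 2016)Q(Feb 2016) = 221.32×1 + 15247.43×1 + 235.59×11 + 338.36×13 = 221.32 + 15247.43 + 2591.49 + 4398.68 = 22458.92
P = 25413.28 / 22458.92 × 100 = 113.1545
Fisher = √(L × P) = √(114.6112 × 113.1545) = 113.8805

113.88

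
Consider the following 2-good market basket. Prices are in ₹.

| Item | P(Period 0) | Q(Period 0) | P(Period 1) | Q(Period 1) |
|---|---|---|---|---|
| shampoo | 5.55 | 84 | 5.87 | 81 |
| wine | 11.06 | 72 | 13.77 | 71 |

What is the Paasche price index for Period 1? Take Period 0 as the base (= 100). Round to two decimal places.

Paasche price index uses current-period quantities as weights.
ΣP(Period 1)·Q(Period 1) = 5.87×81 + 13.77×71 = 475.47 + 977.67 = 1453.14
ΣP(Period 0)·Q(Period 1) = 5.55×81 + 11.06×71 = 449.55 + 785.26 = 1234.81
Index = 1453.14 / 1234.81 × 100 = 117.6813

117.68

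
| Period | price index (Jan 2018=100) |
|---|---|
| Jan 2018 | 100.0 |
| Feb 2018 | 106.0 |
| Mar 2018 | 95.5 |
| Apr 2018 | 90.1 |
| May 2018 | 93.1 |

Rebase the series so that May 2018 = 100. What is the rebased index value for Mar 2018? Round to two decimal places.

Rebased(Mar 2018) = 95.5 / 93.1 × 100 = 102.5779

102.58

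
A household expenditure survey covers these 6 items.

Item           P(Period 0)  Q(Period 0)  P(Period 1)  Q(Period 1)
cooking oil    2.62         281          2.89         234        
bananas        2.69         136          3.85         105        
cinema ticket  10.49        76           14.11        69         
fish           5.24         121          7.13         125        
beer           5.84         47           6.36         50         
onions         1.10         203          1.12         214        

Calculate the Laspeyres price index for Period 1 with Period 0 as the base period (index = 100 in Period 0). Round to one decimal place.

Laspeyres price index uses base-period quantities as weights.
ΣP(Period 1)·Q(Period 0) = 2.89×281 + 3.85×136 + 14.11×76 + 7.13×121 + 6.36×47 + 1.12×203 = 812.09 + 523.6 + 1072.36 + 862.73 + 298.92 + 227.36 = 3797.06
ΣP(Period 0)·Q(Period 0) = 2.62×281 + 2.69×136 + 10.49×76 + 5.24×121 + 5.84×47 + 1.10×203 = 736.22 + 365.84 + 797.24 + 634.04 + 274.48 + 223.3 = 3031.12
Index = 3797.06 / 3031.12 × 100 = 125.2692

125.3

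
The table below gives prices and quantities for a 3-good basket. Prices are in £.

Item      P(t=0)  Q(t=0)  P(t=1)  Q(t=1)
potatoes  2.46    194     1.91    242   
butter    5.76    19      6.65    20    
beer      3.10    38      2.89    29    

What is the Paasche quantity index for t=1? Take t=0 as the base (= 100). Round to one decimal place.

Paasche quantity index uses current-period prices as weights.
ΣP(t=1)·Q(t=1) = 1.91×242 + 6.65×20 + 2.89×29 = 462.22 + 133 + 83.81 = 679.03
ΣP(t=1)·Q(t=0) = 1.91×194 + 6.65×19 + 2.89×38 = 370.54 + 126.35 + 109.82 = 606.71
Index = 679.03 / 606.71 × 100 = 111.9200

111.9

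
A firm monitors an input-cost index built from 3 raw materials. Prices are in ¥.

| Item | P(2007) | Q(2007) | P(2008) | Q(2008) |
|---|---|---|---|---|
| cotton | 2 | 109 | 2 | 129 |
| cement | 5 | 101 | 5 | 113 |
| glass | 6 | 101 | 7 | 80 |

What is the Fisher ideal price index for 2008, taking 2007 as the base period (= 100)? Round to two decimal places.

106.87

Laspeyres component (base-period weights):
ΣP(2008)Q(2007) = 2×109 + 5×101 + 7×101 = 218 + 505 + 707 = 1430
ΣP(2007)Q(2007) = 2×109 + 5×101 + 6×101 = 218 + 505 + 606 = 1329
L = 1430 / 1329 × 100 = 107.5997
Paasche component (current-period weights):
ΣP(2008)Q(2008) = 2×129 + 5×113 + 7×80 = 258 + 565 + 560 = 1383
ΣP(2007)Q(2008) = 2×129 + 5×113 + 6×80 = 258 + 565 + 480 = 1303
P = 1383 / 1303 × 100 = 106.1397
Fisher = √(L × P) = √(107.5997 × 106.1397) = 106.8672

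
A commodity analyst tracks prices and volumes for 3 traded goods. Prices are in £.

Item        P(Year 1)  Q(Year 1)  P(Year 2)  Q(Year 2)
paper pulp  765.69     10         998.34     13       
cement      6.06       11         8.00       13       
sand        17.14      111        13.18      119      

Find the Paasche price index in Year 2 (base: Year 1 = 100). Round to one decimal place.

121.4

Paasche price index uses current-period quantities as weights.
ΣP(Year 2)·Q(Year 2) = 998.34×13 + 8.00×13 + 13.18×119 = 12978.42 + 104 + 1568.42 = 14650.84
ΣP(Year 1)·Q(Year 2) = 765.69×13 + 6.06×13 + 17.14×119 = 9953.97 + 78.78 + 2039.66 = 12072.41
Index = 14650.84 / 12072.41 × 100 = 121.3580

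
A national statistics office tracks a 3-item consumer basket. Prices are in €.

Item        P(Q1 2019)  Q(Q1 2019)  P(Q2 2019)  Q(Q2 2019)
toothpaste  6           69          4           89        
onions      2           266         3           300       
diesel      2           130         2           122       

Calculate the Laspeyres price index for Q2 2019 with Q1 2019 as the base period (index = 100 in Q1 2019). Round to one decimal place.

Laspeyres price index uses base-period quantities as weights.
ΣP(Q2 2019)·Q(Q1 2019) = 4×69 + 3×266 + 2×130 = 276 + 798 + 260 = 1334
ΣP(Q1 2019)·Q(Q1 2019) = 6×69 + 2×266 + 2×130 = 414 + 532 + 260 = 1206
Index = 1334 / 1206 × 100 = 110.6136

110.6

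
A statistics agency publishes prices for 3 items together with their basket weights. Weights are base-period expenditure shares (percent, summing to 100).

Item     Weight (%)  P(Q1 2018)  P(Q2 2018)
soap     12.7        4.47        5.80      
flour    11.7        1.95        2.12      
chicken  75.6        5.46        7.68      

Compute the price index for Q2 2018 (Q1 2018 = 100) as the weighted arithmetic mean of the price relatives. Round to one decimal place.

135.5

soap: 12.7 × (5.80/4.47) = 12.7 × 1.297539 = 16.4787
flour: 11.7 × (2.12/1.95) = 11.7 × 1.087179 = 12.7200
chicken: 75.6 × (7.68/5.46) = 75.6 × 1.406593 = 106.3385
Index = Σ wᵢ·(p₁ᵢ/p₀ᵢ) = 16.4787 + 12.7200 + 106.3385 = 135.5372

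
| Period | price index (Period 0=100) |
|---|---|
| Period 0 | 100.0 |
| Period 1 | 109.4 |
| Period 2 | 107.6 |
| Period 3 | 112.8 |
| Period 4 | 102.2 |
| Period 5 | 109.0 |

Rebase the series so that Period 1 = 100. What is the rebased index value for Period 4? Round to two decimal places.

Rebased(Period 4) = 102.2 / 109.4 × 100 = 93.4186

93.42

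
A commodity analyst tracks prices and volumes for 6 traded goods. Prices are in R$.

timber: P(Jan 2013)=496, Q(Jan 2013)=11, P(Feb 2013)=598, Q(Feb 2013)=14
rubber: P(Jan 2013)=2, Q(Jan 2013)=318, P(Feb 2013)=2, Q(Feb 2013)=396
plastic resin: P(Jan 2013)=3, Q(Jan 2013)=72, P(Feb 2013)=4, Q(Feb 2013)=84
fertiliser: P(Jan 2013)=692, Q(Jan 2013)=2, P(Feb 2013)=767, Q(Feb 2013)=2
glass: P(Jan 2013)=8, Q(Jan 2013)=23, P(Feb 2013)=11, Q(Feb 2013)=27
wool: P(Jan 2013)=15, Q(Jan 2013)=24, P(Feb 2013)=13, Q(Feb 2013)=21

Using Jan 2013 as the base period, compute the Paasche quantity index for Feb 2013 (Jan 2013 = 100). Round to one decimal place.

120.9

Paasche quantity index uses current-period prices as weights.
ΣP(Feb 2013)·Q(Feb 2013) = 598×14 + 2×396 + 4×84 + 767×2 + 11×27 + 13×21 = 8372 + 792 + 336 + 1534 + 297 + 273 = 11604
ΣP(Feb 2013)·Q(Jan 2013) = 598×11 + 2×318 + 4×72 + 767×2 + 11×23 + 13×24 = 6578 + 636 + 288 + 1534 + 253 + 312 = 9601
Index = 11604 / 9601 × 100 = 120.8624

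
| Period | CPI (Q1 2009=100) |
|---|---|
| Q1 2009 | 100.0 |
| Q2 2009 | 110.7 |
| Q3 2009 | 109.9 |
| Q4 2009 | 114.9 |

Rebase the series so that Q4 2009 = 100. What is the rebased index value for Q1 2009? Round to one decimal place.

Rebased(Q1 2009) = 100.0 / 114.9 × 100 = 87.0322

87.0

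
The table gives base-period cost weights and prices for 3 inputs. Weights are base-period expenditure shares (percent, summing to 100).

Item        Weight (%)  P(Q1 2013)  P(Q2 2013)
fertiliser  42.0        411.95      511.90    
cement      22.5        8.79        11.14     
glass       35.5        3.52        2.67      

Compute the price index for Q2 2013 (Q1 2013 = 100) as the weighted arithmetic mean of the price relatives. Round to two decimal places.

fertiliser: 42.0 × (511.90/411.95) = 42.0 × 1.242627 = 52.1903
cement: 22.5 × (11.14/8.79) = 22.5 × 1.267349 = 28.5154
glass: 35.5 × (2.67/3.52) = 35.5 × 0.758523 = 26.9276
Index = Σ wᵢ·(p₁ᵢ/p₀ᵢ) = 52.1903 + 28.5154 + 26.9276 = 107.6332

107.63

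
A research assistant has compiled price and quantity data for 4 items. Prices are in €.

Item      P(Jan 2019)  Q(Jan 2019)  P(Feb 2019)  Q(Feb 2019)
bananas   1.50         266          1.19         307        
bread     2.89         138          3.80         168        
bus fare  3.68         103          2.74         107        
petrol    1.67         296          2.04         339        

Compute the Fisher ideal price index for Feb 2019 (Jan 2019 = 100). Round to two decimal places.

103.83

Laspeyres component (base-period weights):
ΣP(Feb 2019)Q(Jan 2019) = 1.19×266 + 3.80×138 + 2.74×103 + 2.04×296 = 316.54 + 524.4 + 282.22 + 603.84 = 1727
ΣP(Jan 2019)Q(Jan 2019) = 1.50×266 + 2.89×138 + 3.68×103 + 1.67×296 = 399 + 398.82 + 379.04 + 494.32 = 1671.18
L = 1727 / 1671.18 × 100 = 103.3402
Paasche component (current-period weights):
ΣP(Feb 2019)Q(Feb 2019) = 1.19×307 + 3.80×168 + 2.74×107 + 2.04×339 = 365.33 + 638.4 + 293.18 + 691.56 = 1988.47
ΣP(Jan 2019)Q(Feb 2019) = 1.50×307 + 2.89×168 + 3.68×107 + 1.67×339 = 460.5 + 485.52 + 393.76 + 566.13 = 1905.91
P = 1988.47 / 1905.91 × 100 = 104.3318
Fisher = √(L × P) = √(103.3402 × 104.3318) = 103.8348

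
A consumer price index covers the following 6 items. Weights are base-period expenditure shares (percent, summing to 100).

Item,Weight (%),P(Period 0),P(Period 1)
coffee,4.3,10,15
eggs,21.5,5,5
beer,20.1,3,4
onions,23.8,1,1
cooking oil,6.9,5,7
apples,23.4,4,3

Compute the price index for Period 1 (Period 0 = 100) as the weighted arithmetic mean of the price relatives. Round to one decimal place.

105.8

coffee: 4.3 × (15/10) = 4.3 × 1.500000 = 6.4500
eggs: 21.5 × (5/5) = 21.5 × 1.000000 = 21.5000
beer: 20.1 × (4/3) = 20.1 × 1.333333 = 26.8000
onions: 23.8 × (1/1) = 23.8 × 1.000000 = 23.8000
cooking oil: 6.9 × (7/5) = 6.9 × 1.400000 = 9.6600
apples: 23.4 × (3/4) = 23.4 × 0.750000 = 17.5500
Index = Σ wᵢ·(p₁ᵢ/p₀ᵢ) = 6.4500 + 21.5000 + 26.8000 + 23.8000 + 9.6600 + 17.5500 = 105.7600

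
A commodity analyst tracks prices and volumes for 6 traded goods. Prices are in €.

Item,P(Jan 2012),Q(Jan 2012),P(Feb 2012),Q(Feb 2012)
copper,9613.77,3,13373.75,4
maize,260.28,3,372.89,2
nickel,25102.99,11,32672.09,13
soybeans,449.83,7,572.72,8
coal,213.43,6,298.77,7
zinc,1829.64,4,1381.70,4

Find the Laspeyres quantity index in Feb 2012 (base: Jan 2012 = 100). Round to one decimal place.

119.0

Laspeyres quantity index uses base-period prices as weights.
ΣP(Jan 2012)·Q(Feb 2012) = 9613.77×4 + 260.28×2 + 25102.99×13 + 449.83×8 + 213.43×7 + 1829.64×4 = 38455.08 + 520.56 + 326338.87 + 3598.64 + 1494.01 + 7318.56 = 377725.72
ΣP(Jan 2012)·Q(Jan 2012) = 9613.77×3 + 260.28×3 + 25102.99×11 + 449.83×7 + 213.43×6 + 1829.64×4 = 28841.31 + 780.84 + 276132.89 + 3148.81 + 1280.58 + 7318.56 = 317502.99
Index = 377725.72 / 317502.99 × 100 = 118.9676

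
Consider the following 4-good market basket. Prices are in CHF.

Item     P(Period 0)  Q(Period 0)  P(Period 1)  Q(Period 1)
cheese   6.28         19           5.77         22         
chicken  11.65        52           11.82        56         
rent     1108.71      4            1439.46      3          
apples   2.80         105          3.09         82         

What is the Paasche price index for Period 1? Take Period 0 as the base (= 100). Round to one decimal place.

Paasche price index uses current-period quantities as weights.
ΣP(Period 1)·Q(Period 1) = 5.77×22 + 11.82×56 + 1439.46×3 + 3.09×82 = 126.94 + 661.92 + 4318.38 + 253.38 = 5360.62
ΣP(Period 0)·Q(Period 1) = 6.28×22 + 11.65×56 + 1108.71×3 + 2.80×82 = 138.16 + 652.4 + 3326.13 + 229.6 = 4346.29
Index = 5360.62 / 4346.29 × 100 = 123.3378

123.3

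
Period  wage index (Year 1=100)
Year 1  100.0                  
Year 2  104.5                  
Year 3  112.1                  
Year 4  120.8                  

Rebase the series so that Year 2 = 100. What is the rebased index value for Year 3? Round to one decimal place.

Rebased(Year 3) = 112.1 / 104.5 × 100 = 107.2727

107.3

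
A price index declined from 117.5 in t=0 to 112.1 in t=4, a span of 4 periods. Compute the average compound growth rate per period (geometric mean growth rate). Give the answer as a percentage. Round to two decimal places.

-1.17%

Growth factor = (112.1/117.5)^(1/4) = (0.954043)^(1/4) = 0.988307
Growth rate = 0.988307 − 1 = -0.011693 = -1.1693%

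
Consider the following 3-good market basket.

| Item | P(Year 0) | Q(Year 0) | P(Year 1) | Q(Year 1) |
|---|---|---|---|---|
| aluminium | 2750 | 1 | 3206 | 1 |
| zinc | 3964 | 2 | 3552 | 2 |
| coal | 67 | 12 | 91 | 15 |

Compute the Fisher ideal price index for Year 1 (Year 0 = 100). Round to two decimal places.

Laspeyres component (base-period weights):
ΣP(Year 1)Q(Year 0) = 3206×1 + 3552×2 + 91×12 = 3206 + 7104 + 1092 = 11402
ΣP(Year 0)Q(Year 0) = 2750×1 + 3964×2 + 67×12 = 2750 + 7928 + 804 = 11482
L = 11402 / 11482 × 100 = 99.3033
Paasche component (current-period weights):
ΣP(Year 1)Q(Year 1) = 3206×1 + 3552×2 + 91×15 = 3206 + 7104 + 1365 = 11675
ΣP(Year 0)Q(Year 1) = 2750×1 + 3964×2 + 67×15 = 2750 + 7928 + 1005 = 11683
P = 11675 / 11683 × 100 = 99.9315
Fisher = √(L × P) = √(99.3033 × 99.9315) = 99.6169

99.62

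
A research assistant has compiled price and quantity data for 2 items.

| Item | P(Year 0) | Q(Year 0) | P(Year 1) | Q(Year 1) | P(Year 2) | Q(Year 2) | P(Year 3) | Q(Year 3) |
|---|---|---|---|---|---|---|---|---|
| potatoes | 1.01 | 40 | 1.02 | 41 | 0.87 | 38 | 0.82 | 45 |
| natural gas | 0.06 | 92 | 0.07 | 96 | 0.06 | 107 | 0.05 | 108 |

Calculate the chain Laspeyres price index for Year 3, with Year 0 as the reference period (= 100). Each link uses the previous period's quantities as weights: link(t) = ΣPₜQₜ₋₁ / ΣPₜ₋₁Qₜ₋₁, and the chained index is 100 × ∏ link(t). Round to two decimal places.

81.20

Link Year 0→Year 1:
ΣP(Year 1)Q(Year 0) = 1.02×40 + 0.07×92 = 40.8 + 6.44 = 47.24
ΣP(Year 0)Q(Year 0) = 1.01×40 + 0.06×92 = 40.4 + 5.52 = 45.92
link = 47.24/45.92 = 1.028746
Link Year 1→Year 2:
ΣP(Year 2)Q(Year 1) = 0.87×41 + 0.06×96 = 35.67 + 5.76 = 41.43
ΣP(Year 1)Q(Year 1) = 1.02×41 + 0.07×96 = 41.82 + 6.72 = 48.54
link = 41.43/48.54 = 0.853523
Link Year 2→Year 3:
ΣP(Year 3)Q(Year 2) = 0.82×38 + 0.05×107 = 31.16 + 5.35 = 36.51
ΣP(Year 2)Q(Year 2) = 0.87×38 + 0.06×107 = 33.06 + 6.42 = 39.48
link = 36.51/39.48 = 0.924772
Chained index = 100 × 1.028746 × 0.853523 × 0.924772 = 81.2003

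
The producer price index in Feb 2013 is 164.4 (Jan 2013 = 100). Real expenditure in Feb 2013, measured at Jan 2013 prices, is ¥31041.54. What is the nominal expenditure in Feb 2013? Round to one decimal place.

51032.3

Nominal = Real × (Index/100) = 31041.54 × (164.4/100)
        = 31041.54 × 1.644 = 51032.2918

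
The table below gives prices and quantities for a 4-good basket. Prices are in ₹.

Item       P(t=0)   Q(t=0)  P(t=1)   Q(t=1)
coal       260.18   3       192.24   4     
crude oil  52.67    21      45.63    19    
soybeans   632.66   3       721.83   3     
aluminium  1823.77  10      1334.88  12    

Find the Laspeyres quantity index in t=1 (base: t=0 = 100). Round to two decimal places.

117.27

Laspeyres quantity index uses base-period prices as weights.
ΣP(t=0)·Q(t=1) = 260.18×4 + 52.67×19 + 632.66×3 + 1823.77×12 = 1040.72 + 1000.73 + 1897.98 + 21885.24 = 25824.67
ΣP(t=0)·Q(t=0) = 260.18×3 + 52.67×21 + 632.66×3 + 1823.77×10 = 780.54 + 1106.07 + 1897.98 + 18237.7 = 22022.29
Index = 25824.67 / 22022.29 × 100 = 117.2661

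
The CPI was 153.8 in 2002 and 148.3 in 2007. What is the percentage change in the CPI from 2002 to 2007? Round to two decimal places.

-3.58%

Change = (148.3 − 153.8) / 153.8 × 100
       = -5.5 / 153.8 × 100 = -3.5761%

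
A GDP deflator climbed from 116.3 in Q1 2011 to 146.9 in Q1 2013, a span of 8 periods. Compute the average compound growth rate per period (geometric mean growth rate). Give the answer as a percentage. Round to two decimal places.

2.96%

Growth factor = (146.9/116.3)^(1/8) = (1.263113)^(1/8) = 1.029628
Growth rate = 1.029628 − 1 = 0.029628 = 2.9628%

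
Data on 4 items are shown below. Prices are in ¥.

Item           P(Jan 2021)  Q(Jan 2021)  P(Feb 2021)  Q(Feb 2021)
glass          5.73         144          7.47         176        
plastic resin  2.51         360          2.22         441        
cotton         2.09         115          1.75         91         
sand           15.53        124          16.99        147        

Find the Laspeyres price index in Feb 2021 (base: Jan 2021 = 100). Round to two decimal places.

107.40

Laspeyres price index uses base-period quantities as weights.
ΣP(Feb 2021)·Q(Jan 2021) = 7.47×144 + 2.22×360 + 1.75×115 + 16.99×124 = 1075.68 + 799.2 + 201.25 + 2106.76 = 4182.89
ΣP(Jan 2021)·Q(Jan 2021) = 5.73×144 + 2.51×360 + 2.09×115 + 15.53×124 = 825.12 + 903.6 + 240.35 + 1925.72 = 3894.79
Index = 4182.89 / 3894.79 × 100 = 107.3971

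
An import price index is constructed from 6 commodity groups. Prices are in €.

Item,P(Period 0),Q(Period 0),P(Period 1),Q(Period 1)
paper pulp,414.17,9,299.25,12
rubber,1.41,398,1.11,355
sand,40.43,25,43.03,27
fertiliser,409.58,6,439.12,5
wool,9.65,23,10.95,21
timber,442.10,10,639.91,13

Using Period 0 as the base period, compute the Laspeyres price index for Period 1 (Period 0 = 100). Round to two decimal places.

108.84

Laspeyres price index uses base-period quantities as weights.
ΣP(Period 1)·Q(Period 0) = 299.25×9 + 1.11×398 + 43.03×25 + 439.12×6 + 10.95×23 + 639.91×10 = 2693.25 + 441.78 + 1075.75 + 2634.72 + 251.85 + 6399.1 = 13496.45
ΣP(Period 0)·Q(Period 0) = 414.17×9 + 1.41×398 + 40.43×25 + 409.58×6 + 9.65×23 + 442.10×10 = 3727.53 + 561.18 + 1010.75 + 2457.48 + 221.95 + 4421 = 12399.89
Index = 13496.45 / 12399.89 × 100 = 108.8433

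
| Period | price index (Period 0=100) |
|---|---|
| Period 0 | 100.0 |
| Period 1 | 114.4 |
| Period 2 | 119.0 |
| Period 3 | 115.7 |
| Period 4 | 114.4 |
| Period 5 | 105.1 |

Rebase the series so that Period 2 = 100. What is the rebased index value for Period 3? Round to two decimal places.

Rebased(Period 3) = 115.7 / 119.0 × 100 = 97.2269

97.23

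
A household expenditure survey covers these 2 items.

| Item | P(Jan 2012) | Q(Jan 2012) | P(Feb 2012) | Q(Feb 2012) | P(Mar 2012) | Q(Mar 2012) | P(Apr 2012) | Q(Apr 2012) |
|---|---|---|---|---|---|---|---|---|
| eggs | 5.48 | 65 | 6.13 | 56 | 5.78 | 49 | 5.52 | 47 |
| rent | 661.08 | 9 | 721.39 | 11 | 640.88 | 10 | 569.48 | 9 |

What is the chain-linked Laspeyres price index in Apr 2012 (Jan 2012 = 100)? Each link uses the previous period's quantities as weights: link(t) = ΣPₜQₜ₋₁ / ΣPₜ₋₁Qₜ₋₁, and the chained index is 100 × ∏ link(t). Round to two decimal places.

Link Jan 2012→Feb 2012:
ΣP(Feb 2012)Q(Jan 2012) = 6.13×65 + 721.39×9 = 398.45 + 6492.51 = 6890.96
ΣP(Jan 2012)Q(Jan 2012) = 5.48×65 + 661.08×9 = 356.2 + 5949.72 = 6305.92
link = 6890.96/6305.92 = 1.092776
Link Feb 2012→Mar 2012:
ΣP(Mar 2012)Q(Feb 2012) = 5.78×56 + 640.88×11 = 323.68 + 7049.68 = 7373.36
ΣP(Feb 2012)Q(Feb 2012) = 6.13×56 + 721.39×11 = 343.28 + 7935.29 = 8278.57
link = 7373.36/8278.57 = 0.890656
Link Mar 2012→Apr 2012:
ΣP(Apr 2012)Q(Mar 2012) = 5.52×49 + 569.48×10 = 270.48 + 5694.8 = 5965.28
ΣP(Mar 2012)Q(Mar 2012) = 5.78×49 + 640.88×10 = 283.22 + 6408.8 = 6692.02
link = 5965.28/6692.02 = 0.891402
Chained index = 100 × 1.092776 × 0.890656 × 0.891402 = 86.7591

86.76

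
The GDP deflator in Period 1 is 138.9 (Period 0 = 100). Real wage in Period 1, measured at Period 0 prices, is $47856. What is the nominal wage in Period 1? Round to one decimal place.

66472.0

Nominal = Real × (Index/100) = 47856 × (138.9/100)
        = 47856 × 1.389 = 66471.9840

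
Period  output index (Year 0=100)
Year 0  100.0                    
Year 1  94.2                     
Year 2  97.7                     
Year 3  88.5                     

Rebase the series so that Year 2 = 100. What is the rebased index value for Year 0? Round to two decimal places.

Rebased(Year 0) = 100.0 / 97.7 × 100 = 102.3541

102.35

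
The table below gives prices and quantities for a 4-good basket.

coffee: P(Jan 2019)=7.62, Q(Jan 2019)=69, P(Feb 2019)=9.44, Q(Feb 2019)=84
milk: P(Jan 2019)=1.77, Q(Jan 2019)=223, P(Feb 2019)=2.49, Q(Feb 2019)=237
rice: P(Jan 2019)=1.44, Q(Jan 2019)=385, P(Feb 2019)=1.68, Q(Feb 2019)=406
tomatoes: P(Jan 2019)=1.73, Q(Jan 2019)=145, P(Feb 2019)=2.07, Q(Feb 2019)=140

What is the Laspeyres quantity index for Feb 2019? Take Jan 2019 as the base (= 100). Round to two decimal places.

Laspeyres quantity index uses base-period prices as weights.
ΣP(Jan 2019)·Q(Feb 2019) = 7.62×84 + 1.77×237 + 1.44×406 + 1.73×140 = 640.08 + 419.49 + 584.64 + 242.2 = 1886.41
ΣP(Jan 2019)·Q(Jan 2019) = 7.62×69 + 1.77×223 + 1.44×385 + 1.73×145 = 525.78 + 394.71 + 554.4 + 250.85 = 1725.74
Index = 1886.41 / 1725.74 × 100 = 109.3102

109.31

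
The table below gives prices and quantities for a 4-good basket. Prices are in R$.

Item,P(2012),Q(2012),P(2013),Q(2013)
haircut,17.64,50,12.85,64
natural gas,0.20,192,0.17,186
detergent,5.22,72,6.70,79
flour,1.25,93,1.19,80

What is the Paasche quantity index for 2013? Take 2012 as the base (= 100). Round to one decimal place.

116.6

Paasche quantity index uses current-period prices as weights.
ΣP(2013)·Q(2013) = 12.85×64 + 0.17×186 + 6.70×79 + 1.19×80 = 822.4 + 31.62 + 529.3 + 95.2 = 1478.52
ΣP(2013)·Q(2012) = 12.85×50 + 0.17×192 + 6.70×72 + 1.19×93 = 642.5 + 32.64 + 482.4 + 110.67 = 1268.21
Index = 1478.52 / 1268.21 × 100 = 116.5832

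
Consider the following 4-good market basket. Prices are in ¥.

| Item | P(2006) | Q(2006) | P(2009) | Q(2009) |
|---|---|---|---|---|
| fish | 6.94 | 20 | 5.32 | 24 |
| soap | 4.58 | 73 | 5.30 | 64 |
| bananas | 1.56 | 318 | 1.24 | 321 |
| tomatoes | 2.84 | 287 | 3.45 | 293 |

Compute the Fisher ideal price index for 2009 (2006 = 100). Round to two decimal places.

104.94

Laspeyres component (base-period weights):
ΣP(2009)Q(2006) = 5.32×20 + 5.30×73 + 1.24×318 + 3.45×287 = 106.4 + 386.9 + 394.32 + 990.15 = 1877.77
ΣP(2006)Q(2006) = 6.94×20 + 4.58×73 + 1.56×318 + 2.84×287 = 138.8 + 334.34 + 496.08 + 815.08 = 1784.3
L = 1877.77 / 1784.3 × 100 = 105.2385
Paasche component (current-period weights):
ΣP(2009)Q(2009) = 5.32×24 + 5.30×64 + 1.24×321 + 3.45×293 = 127.68 + 339.2 + 398.04 + 1010.85 = 1875.77
ΣP(2006)Q(2009) = 6.94×24 + 4.58×64 + 1.56×321 + 2.84×293 = 166.56 + 293.12 + 500.76 + 832.12 = 1792.56
P = 1875.77 / 1792.56 × 100 = 104.6420
Fisher = √(L × P) = √(105.2385 × 104.6420) = 104.9398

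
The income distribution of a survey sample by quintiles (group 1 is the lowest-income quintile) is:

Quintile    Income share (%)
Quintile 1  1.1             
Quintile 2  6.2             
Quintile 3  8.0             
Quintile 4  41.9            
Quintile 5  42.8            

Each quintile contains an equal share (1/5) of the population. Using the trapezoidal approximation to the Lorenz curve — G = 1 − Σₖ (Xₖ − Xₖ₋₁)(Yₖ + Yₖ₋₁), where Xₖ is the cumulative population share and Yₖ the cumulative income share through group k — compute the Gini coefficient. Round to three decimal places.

Cumulative income shares Yₖ: 0.0110, 0.0730, 0.1530, 0.5720, 1.0000
Σ (Xₖ−Xₖ₋₁)(Yₖ+Yₖ₋₁) = (1/5)(0.0110+0.0000) + (1/5)(0.0730+0.0110) + (1/5)(0.1530+0.0730) + (1/5)(0.5720+0.1530) + (1/5)(1.0000+0.5720)
  = 0.0022 + 0.0168 + 0.0452 + 0.1450 + 0.3144 = 0.5236
G = 1 − 0.5236 = 0.4764

0.476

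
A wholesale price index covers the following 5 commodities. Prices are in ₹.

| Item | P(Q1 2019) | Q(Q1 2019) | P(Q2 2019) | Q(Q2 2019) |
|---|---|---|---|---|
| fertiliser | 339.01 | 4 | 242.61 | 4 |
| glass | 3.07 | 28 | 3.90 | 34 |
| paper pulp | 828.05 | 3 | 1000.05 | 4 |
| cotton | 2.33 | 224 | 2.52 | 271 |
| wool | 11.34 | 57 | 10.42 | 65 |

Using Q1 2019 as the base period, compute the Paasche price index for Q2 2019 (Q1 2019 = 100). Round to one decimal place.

Paasche price index uses current-period quantities as weights.
ΣP(Q2 2019)·Q(Q2 2019) = 242.61×4 + 3.90×34 + 1000.05×4 + 2.52×271 + 10.42×65 = 970.44 + 132.6 + 4000.2 + 682.92 + 677.3 = 6463.46
ΣP(Q1 2019)·Q(Q2 2019) = 339.01×4 + 3.07×34 + 828.05×4 + 2.33×271 + 11.34×65 = 1356.04 + 104.38 + 3312.2 + 631.43 + 737.1 = 6141.15
Index = 6463.46 / 6141.15 × 100 = 105.2484

105.2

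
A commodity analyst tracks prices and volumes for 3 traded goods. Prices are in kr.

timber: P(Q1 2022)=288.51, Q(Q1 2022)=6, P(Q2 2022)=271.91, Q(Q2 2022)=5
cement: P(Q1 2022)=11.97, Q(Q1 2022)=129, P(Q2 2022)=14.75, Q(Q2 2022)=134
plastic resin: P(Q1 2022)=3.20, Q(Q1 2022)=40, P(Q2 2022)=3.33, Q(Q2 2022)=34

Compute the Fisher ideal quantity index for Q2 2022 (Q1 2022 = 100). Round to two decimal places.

93.38

Laspeyres component (base-period weights):
ΣP(Q1 2022)Q(Q2 2022) = 288.51×5 + 11.97×134 + 3.20×34 = 1442.55 + 1603.98 + 108.8 = 3155.33
ΣP(Q1 2022)Q(Q1 2022) = 288.51×6 + 11.97×129 + 3.20×40 = 1731.06 + 1544.13 + 128 = 3403.19
L = 3155.33 / 3403.19 × 100 = 92.7168
Paasche component (current-period weights):
ΣP(Q2 2022)Q(Q2 2022) = 271.91×5 + 14.75×134 + 3.33×34 = 1359.55 + 1976.5 + 113.22 = 3449.27
ΣP(Q2 2022)Q(Q1 2022) = 271.91×6 + 14.75×129 + 3.33×40 = 1631.46 + 1902.75 + 133.2 = 3667.41
P = 3449.27 / 3667.41 × 100 = 94.0519
Fisher = √(L × P) = √(92.7168 × 94.0519) = 93.3820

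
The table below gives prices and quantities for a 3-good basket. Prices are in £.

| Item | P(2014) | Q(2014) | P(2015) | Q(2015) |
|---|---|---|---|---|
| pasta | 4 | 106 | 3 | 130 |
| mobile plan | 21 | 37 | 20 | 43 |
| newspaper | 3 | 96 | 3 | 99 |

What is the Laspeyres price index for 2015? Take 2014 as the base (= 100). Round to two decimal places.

Laspeyres price index uses base-period quantities as weights.
ΣP(2015)·Q(2014) = 3×106 + 20×37 + 3×96 = 318 + 740 + 288 = 1346
ΣP(2014)·Q(2014) = 4×106 + 21×37 + 3×96 = 424 + 777 + 288 = 1489
Index = 1346 / 1489 × 100 = 90.3962

90.40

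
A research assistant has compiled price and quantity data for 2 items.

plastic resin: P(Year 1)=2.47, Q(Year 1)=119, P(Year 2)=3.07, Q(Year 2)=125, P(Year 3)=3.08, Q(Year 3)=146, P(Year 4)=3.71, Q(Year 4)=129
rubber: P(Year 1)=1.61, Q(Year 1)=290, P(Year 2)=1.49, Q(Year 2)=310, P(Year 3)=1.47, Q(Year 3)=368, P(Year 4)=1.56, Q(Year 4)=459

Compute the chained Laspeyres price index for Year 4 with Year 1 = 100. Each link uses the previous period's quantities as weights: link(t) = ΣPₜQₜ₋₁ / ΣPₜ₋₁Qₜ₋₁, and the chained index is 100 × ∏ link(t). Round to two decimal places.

Link Year 1→Year 2:
ΣP(Year 2)Q(Year 1) = 3.07×119 + 1.49×290 = 365.33 + 432.1 = 797.43
ΣP(Year 1)Q(Year 1) = 2.47×119 + 1.61×290 = 293.93 + 466.9 = 760.83
link = 797.43/760.83 = 1.048105
Link Year 2→Year 3:
ΣP(Year 3)Q(Year 2) = 3.08×125 + 1.47×310 = 385 + 455.7 = 840.7
ΣP(Year 2)Q(Year 2) = 3.07×125 + 1.49×310 = 383.75 + 461.9 = 845.65
link = 840.7/845.65 = 0.994147
Link Year 3→Year 4:
ΣP(Year 4)Q(Year 3) = 3.71×146 + 1.56×368 = 541.66 + 574.08 = 1115.74
ΣP(Year 3)Q(Year 3) = 3.08×146 + 1.47×368 = 449.68 + 540.96 = 990.64
link = 1115.74/990.64 = 1.126282
Chained index = 100 × 1.048105 × 0.994147 × 1.126282 = 117.3552

117.36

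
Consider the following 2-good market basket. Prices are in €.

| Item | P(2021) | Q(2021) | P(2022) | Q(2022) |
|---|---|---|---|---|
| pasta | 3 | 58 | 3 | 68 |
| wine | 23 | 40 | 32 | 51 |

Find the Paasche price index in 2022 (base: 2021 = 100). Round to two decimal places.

Paasche price index uses current-period quantities as weights.
ΣP(2022)·Q(2022) = 3×68 + 32×51 = 204 + 1632 = 1836
ΣP(2021)·Q(2022) = 3×68 + 23×51 = 204 + 1173 = 1377
Index = 1836 / 1377 × 100 = 133.3333

133.33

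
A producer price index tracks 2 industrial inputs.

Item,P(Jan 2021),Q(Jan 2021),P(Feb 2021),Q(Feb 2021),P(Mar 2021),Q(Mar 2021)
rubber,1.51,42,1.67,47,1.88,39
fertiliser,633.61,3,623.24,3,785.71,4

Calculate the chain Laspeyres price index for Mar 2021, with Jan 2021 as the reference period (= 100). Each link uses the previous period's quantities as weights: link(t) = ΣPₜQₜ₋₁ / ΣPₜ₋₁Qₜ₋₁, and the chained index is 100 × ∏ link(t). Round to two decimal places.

Link Jan 2021→Feb 2021:
ΣP(Feb 2021)Q(Jan 2021) = 1.67×42 + 623.24×3 = 70.14 + 1869.72 = 1939.86
ΣP(Jan 2021)Q(Jan 2021) = 1.51×42 + 633.61×3 = 63.42 + 1900.83 = 1964.25
link = 1939.86/1964.25 = 0.987583
Link Feb 2021→Mar 2021:
ΣP(Mar 2021)Q(Feb 2021) = 1.88×47 + 785.71×3 = 88.36 + 2357.13 = 2445.49
ΣP(Feb 2021)Q(Feb 2021) = 1.67×47 + 623.24×3 = 78.49 + 1869.72 = 1948.21
link = 2445.49/1948.21 = 1.255250
Chained index = 100 × 0.987583 × 1.255250 = 123.9663

123.97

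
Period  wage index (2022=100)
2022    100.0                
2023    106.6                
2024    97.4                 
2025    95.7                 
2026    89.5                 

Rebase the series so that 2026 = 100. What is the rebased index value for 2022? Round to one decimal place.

111.7

Rebased(2022) = 100.0 / 89.5 × 100 = 111.7318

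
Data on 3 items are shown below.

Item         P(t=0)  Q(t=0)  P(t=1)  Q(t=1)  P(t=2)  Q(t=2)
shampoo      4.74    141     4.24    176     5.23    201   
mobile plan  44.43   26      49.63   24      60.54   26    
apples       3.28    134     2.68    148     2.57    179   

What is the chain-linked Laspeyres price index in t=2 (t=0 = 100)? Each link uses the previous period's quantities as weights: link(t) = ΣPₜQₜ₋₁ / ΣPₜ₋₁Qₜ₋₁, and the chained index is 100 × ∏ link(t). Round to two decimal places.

117.17

Link t=0→t=1:
ΣP(t=1)Q(t=0) = 4.24×141 + 49.63×26 + 2.68×134 = 597.84 + 1290.38 + 359.12 = 2247.34
ΣP(t=0)Q(t=0) = 4.74×141 + 44.43×26 + 3.28×134 = 668.34 + 1155.18 + 439.52 = 2263.04
link = 2247.34/2263.04 = 0.993062
Link t=1→t=2:
ΣP(t=2)Q(t=1) = 5.23×176 + 60.54×24 + 2.57×148 = 920.48 + 1452.96 + 380.36 = 2753.8
ΣP(t=1)Q(t=1) = 4.24×176 + 49.63×24 + 2.68×148 = 746.24 + 1191.12 + 396.64 = 2334
link = 2753.8/2334 = 1.179863
Chained index = 100 × 0.993062 × 1.179863 = 117.1678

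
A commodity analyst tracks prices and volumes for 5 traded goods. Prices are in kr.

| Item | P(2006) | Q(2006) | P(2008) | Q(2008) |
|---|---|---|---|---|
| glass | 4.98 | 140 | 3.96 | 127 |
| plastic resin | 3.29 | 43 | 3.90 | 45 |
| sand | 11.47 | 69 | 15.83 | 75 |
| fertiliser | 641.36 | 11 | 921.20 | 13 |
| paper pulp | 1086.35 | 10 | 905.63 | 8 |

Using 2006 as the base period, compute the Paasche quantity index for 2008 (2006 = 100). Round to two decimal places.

Paasche quantity index uses current-period prices as weights.
ΣP(2008)·Q(2008) = 3.96×127 + 3.90×45 + 15.83×75 + 921.20×13 + 905.63×8 = 502.92 + 175.5 + 1187.25 + 11975.6 + 7245.04 = 21086.31
ΣP(2008)·Q(2006) = 3.96×140 + 3.90×43 + 15.83×69 + 921.20×11 + 905.63×10 = 554.4 + 167.7 + 1092.27 + 10133.2 + 9056.3 = 21003.87
Index = 21086.31 / 21003.87 × 100 = 100.3925

100.39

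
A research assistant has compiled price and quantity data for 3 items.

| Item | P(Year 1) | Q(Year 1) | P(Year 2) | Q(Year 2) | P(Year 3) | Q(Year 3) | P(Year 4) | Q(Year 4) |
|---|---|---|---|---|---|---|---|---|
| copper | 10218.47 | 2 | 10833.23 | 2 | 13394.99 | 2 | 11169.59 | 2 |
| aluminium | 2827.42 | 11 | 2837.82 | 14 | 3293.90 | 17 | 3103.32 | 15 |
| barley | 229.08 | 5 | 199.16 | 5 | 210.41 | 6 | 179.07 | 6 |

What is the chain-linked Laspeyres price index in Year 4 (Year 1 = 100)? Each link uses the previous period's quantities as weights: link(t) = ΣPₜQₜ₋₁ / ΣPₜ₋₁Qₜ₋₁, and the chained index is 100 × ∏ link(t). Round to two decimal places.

Link Year 1→Year 2:
ΣP(Year 2)Q(Year 1) = 10833.23×2 + 2837.82×11 + 199.16×5 = 21666.46 + 31216.02 + 995.8 = 53878.28
ΣP(Year 1)Q(Year 1) = 10218.47×2 + 2827.42×11 + 229.08×5 = 20436.94 + 31101.62 + 1145.4 = 52683.96
link = 53878.28/52683.96 = 1.022670
Link Year 2→Year 3:
ΣP(Year 3)Q(Year 2) = 13394.99×2 + 3293.90×14 + 210.41×5 = 26789.98 + 46114.6 + 1052.05 = 73956.63
ΣP(Year 2)Q(Year 2) = 10833.23×2 + 2837.82×14 + 199.16×5 = 21666.46 + 39729.48 + 995.8 = 62391.74
link = 73956.63/62391.74 = 1.185359
Link Year 3→Year 4:
ΣP(Year 4)Q(Year 3) = 11169.59×2 + 3103.32×17 + 179.07×6 = 22339.18 + 52756.44 + 1074.42 = 76170.04
ΣP(Year 3)Q(Year 3) = 13394.99×2 + 3293.90×17 + 210.41×6 = 26789.98 + 55996.3 + 1262.46 = 84048.74
link = 76170.04/84048.74 = 0.906260
Chained index = 100 × 1.022670 × 1.185359 × 0.906260 = 109.8597

109.86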